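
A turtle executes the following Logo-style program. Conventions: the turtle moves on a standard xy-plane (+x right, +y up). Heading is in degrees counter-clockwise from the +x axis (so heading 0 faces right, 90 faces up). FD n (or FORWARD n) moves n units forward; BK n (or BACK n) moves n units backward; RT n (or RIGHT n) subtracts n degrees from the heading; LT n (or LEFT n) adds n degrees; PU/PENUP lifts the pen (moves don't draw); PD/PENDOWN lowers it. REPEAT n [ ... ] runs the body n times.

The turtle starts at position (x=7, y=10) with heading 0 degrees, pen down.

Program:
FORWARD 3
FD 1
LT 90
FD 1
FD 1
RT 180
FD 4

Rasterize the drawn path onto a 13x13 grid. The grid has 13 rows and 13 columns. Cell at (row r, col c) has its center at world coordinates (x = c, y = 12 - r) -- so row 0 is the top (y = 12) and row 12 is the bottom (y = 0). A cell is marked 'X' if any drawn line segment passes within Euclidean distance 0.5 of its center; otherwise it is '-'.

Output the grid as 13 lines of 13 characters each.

Answer: -----------X-
-----------X-
-------XXXXX-
-----------X-
-----------X-
-------------
-------------
-------------
-------------
-------------
-------------
-------------
-------------

Derivation:
Segment 0: (7,10) -> (10,10)
Segment 1: (10,10) -> (11,10)
Segment 2: (11,10) -> (11,11)
Segment 3: (11,11) -> (11,12)
Segment 4: (11,12) -> (11,8)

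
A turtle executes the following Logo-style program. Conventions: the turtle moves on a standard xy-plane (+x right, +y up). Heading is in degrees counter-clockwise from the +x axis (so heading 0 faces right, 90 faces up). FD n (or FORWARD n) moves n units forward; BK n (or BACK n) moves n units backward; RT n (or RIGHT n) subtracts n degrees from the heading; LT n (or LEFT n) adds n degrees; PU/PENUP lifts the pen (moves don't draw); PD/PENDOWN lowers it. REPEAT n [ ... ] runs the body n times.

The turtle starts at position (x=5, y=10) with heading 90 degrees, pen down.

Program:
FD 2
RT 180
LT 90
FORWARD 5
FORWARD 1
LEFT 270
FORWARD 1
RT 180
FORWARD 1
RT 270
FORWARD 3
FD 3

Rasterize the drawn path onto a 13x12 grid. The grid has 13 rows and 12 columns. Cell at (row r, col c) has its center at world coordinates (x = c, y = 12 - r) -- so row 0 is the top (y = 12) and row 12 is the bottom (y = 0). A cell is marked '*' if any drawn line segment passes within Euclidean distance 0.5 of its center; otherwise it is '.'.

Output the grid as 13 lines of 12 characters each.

Segment 0: (5,10) -> (5,12)
Segment 1: (5,12) -> (10,12)
Segment 2: (10,12) -> (11,12)
Segment 3: (11,12) -> (11,11)
Segment 4: (11,11) -> (11,12)
Segment 5: (11,12) -> (8,12)
Segment 6: (8,12) -> (5,12)

Answer: .....*******
.....*.....*
.....*......
............
............
............
............
............
............
............
............
............
............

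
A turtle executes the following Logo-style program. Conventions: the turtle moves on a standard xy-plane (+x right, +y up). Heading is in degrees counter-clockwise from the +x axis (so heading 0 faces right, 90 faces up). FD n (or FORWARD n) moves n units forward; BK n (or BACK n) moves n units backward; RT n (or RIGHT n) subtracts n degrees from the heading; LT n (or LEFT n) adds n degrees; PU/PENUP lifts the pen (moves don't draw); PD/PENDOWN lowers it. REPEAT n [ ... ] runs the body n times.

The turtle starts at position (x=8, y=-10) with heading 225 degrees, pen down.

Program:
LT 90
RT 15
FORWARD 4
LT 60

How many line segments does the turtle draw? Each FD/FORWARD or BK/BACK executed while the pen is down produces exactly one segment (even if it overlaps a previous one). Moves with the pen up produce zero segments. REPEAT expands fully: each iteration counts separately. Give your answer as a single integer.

Executing turtle program step by step:
Start: pos=(8,-10), heading=225, pen down
LT 90: heading 225 -> 315
RT 15: heading 315 -> 300
FD 4: (8,-10) -> (10,-13.464) [heading=300, draw]
LT 60: heading 300 -> 0
Final: pos=(10,-13.464), heading=0, 1 segment(s) drawn
Segments drawn: 1

Answer: 1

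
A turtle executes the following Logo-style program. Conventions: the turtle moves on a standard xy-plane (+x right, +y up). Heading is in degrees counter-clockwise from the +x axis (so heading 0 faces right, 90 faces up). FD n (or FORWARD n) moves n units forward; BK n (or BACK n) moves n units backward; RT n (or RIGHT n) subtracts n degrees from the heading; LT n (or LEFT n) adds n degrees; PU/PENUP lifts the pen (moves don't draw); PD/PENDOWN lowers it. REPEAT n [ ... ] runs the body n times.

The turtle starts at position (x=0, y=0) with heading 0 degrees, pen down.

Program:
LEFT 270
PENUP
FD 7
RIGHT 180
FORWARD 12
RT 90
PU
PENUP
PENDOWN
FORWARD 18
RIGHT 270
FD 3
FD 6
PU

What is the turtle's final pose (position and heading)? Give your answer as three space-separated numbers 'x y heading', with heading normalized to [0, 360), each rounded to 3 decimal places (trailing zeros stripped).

Executing turtle program step by step:
Start: pos=(0,0), heading=0, pen down
LT 270: heading 0 -> 270
PU: pen up
FD 7: (0,0) -> (0,-7) [heading=270, move]
RT 180: heading 270 -> 90
FD 12: (0,-7) -> (0,5) [heading=90, move]
RT 90: heading 90 -> 0
PU: pen up
PU: pen up
PD: pen down
FD 18: (0,5) -> (18,5) [heading=0, draw]
RT 270: heading 0 -> 90
FD 3: (18,5) -> (18,8) [heading=90, draw]
FD 6: (18,8) -> (18,14) [heading=90, draw]
PU: pen up
Final: pos=(18,14), heading=90, 3 segment(s) drawn

Answer: 18 14 90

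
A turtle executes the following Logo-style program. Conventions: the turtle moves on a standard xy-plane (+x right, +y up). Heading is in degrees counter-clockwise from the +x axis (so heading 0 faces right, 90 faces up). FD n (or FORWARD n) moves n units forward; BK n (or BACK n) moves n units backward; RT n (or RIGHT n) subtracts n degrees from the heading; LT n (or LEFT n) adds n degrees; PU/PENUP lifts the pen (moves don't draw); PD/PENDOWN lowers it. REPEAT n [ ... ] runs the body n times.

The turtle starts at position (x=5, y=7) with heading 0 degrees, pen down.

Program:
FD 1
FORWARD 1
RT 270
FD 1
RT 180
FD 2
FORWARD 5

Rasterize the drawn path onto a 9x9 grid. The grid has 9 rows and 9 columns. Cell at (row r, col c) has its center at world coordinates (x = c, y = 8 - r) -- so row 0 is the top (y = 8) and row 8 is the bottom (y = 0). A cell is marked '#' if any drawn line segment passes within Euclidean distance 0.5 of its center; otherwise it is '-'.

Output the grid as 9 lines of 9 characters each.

Segment 0: (5,7) -> (6,7)
Segment 1: (6,7) -> (7,7)
Segment 2: (7,7) -> (7,8)
Segment 3: (7,8) -> (7,6)
Segment 4: (7,6) -> (7,1)

Answer: -------#-
-----###-
-------#-
-------#-
-------#-
-------#-
-------#-
-------#-
---------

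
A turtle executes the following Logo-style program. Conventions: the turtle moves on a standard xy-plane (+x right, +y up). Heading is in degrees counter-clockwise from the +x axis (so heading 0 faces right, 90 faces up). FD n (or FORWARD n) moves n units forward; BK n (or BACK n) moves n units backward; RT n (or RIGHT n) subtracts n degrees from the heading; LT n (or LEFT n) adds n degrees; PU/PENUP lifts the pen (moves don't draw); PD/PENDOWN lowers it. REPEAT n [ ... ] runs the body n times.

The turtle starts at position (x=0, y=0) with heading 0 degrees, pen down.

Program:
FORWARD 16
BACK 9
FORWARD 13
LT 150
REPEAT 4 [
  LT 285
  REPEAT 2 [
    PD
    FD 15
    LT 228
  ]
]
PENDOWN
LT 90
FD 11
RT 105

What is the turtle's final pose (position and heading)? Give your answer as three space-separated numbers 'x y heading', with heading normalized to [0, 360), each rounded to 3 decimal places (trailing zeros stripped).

Executing turtle program step by step:
Start: pos=(0,0), heading=0, pen down
FD 16: (0,0) -> (16,0) [heading=0, draw]
BK 9: (16,0) -> (7,0) [heading=0, draw]
FD 13: (7,0) -> (20,0) [heading=0, draw]
LT 150: heading 0 -> 150
REPEAT 4 [
  -- iteration 1/4 --
  LT 285: heading 150 -> 75
  REPEAT 2 [
    -- iteration 1/2 --
    PD: pen down
    FD 15: (20,0) -> (23.882,14.489) [heading=75, draw]
    LT 228: heading 75 -> 303
    -- iteration 2/2 --
    PD: pen down
    FD 15: (23.882,14.489) -> (32.052,1.909) [heading=303, draw]
    LT 228: heading 303 -> 171
  ]
  -- iteration 2/4 --
  LT 285: heading 171 -> 96
  REPEAT 2 [
    -- iteration 1/2 --
    PD: pen down
    FD 15: (32.052,1.909) -> (30.484,16.827) [heading=96, draw]
    LT 228: heading 96 -> 324
    -- iteration 2/2 --
    PD: pen down
    FD 15: (30.484,16.827) -> (42.619,8.01) [heading=324, draw]
    LT 228: heading 324 -> 192
  ]
  -- iteration 3/4 --
  LT 285: heading 192 -> 117
  REPEAT 2 [
    -- iteration 1/2 --
    PD: pen down
    FD 15: (42.619,8.01) -> (35.809,21.375) [heading=117, draw]
    LT 228: heading 117 -> 345
    -- iteration 2/2 --
    PD: pen down
    FD 15: (35.809,21.375) -> (50.298,17.493) [heading=345, draw]
    LT 228: heading 345 -> 213
  ]
  -- iteration 4/4 --
  LT 285: heading 213 -> 138
  REPEAT 2 [
    -- iteration 1/2 --
    PD: pen down
    FD 15: (50.298,17.493) -> (39.151,27.53) [heading=138, draw]
    LT 228: heading 138 -> 6
    -- iteration 2/2 --
    PD: pen down
    FD 15: (39.151,27.53) -> (54.069,29.098) [heading=6, draw]
    LT 228: heading 6 -> 234
  ]
]
PD: pen down
LT 90: heading 234 -> 324
FD 11: (54.069,29.098) -> (62.968,22.632) [heading=324, draw]
RT 105: heading 324 -> 219
Final: pos=(62.968,22.632), heading=219, 12 segment(s) drawn

Answer: 62.968 22.632 219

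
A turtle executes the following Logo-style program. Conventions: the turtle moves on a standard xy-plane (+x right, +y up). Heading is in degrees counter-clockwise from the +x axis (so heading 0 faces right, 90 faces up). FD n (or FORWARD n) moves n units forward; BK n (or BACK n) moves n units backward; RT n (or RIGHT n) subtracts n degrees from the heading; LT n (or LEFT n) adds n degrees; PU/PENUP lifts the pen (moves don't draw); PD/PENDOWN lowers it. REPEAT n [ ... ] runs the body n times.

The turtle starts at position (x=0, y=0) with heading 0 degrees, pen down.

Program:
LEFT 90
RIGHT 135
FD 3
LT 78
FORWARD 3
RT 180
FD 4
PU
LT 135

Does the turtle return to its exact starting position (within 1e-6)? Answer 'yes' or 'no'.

Executing turtle program step by step:
Start: pos=(0,0), heading=0, pen down
LT 90: heading 0 -> 90
RT 135: heading 90 -> 315
FD 3: (0,0) -> (2.121,-2.121) [heading=315, draw]
LT 78: heading 315 -> 33
FD 3: (2.121,-2.121) -> (4.637,-0.487) [heading=33, draw]
RT 180: heading 33 -> 213
FD 4: (4.637,-0.487) -> (1.283,-2.666) [heading=213, draw]
PU: pen up
LT 135: heading 213 -> 348
Final: pos=(1.283,-2.666), heading=348, 3 segment(s) drawn

Start position: (0, 0)
Final position: (1.283, -2.666)
Distance = 2.958; >= 1e-6 -> NOT closed

Answer: no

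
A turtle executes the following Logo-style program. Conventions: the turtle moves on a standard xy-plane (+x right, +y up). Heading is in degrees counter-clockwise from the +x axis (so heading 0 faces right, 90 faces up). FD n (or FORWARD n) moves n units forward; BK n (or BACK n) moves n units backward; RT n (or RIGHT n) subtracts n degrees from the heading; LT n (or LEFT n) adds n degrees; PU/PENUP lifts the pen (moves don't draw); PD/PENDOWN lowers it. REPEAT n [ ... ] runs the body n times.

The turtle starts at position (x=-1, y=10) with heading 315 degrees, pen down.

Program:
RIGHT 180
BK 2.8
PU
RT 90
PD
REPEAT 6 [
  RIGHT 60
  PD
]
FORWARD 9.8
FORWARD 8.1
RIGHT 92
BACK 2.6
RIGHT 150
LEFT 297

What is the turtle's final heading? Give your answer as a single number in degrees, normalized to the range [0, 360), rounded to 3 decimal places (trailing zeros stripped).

Answer: 100

Derivation:
Executing turtle program step by step:
Start: pos=(-1,10), heading=315, pen down
RT 180: heading 315 -> 135
BK 2.8: (-1,10) -> (0.98,8.02) [heading=135, draw]
PU: pen up
RT 90: heading 135 -> 45
PD: pen down
REPEAT 6 [
  -- iteration 1/6 --
  RT 60: heading 45 -> 345
  PD: pen down
  -- iteration 2/6 --
  RT 60: heading 345 -> 285
  PD: pen down
  -- iteration 3/6 --
  RT 60: heading 285 -> 225
  PD: pen down
  -- iteration 4/6 --
  RT 60: heading 225 -> 165
  PD: pen down
  -- iteration 5/6 --
  RT 60: heading 165 -> 105
  PD: pen down
  -- iteration 6/6 --
  RT 60: heading 105 -> 45
  PD: pen down
]
FD 9.8: (0.98,8.02) -> (7.91,14.95) [heading=45, draw]
FD 8.1: (7.91,14.95) -> (13.637,20.677) [heading=45, draw]
RT 92: heading 45 -> 313
BK 2.6: (13.637,20.677) -> (11.864,22.579) [heading=313, draw]
RT 150: heading 313 -> 163
LT 297: heading 163 -> 100
Final: pos=(11.864,22.579), heading=100, 4 segment(s) drawn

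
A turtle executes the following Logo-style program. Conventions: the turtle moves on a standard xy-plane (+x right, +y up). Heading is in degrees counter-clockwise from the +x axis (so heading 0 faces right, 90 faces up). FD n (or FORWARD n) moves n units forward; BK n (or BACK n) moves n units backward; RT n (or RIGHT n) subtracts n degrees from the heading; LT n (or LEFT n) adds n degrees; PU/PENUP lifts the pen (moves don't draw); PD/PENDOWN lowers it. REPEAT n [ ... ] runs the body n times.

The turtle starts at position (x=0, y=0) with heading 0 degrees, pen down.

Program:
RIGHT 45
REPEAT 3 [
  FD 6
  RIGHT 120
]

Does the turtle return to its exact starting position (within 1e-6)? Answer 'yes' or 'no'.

Answer: yes

Derivation:
Executing turtle program step by step:
Start: pos=(0,0), heading=0, pen down
RT 45: heading 0 -> 315
REPEAT 3 [
  -- iteration 1/3 --
  FD 6: (0,0) -> (4.243,-4.243) [heading=315, draw]
  RT 120: heading 315 -> 195
  -- iteration 2/3 --
  FD 6: (4.243,-4.243) -> (-1.553,-5.796) [heading=195, draw]
  RT 120: heading 195 -> 75
  -- iteration 3/3 --
  FD 6: (-1.553,-5.796) -> (0,0) [heading=75, draw]
  RT 120: heading 75 -> 315
]
Final: pos=(0,0), heading=315, 3 segment(s) drawn

Start position: (0, 0)
Final position: (0, 0)
Distance = 0; < 1e-6 -> CLOSED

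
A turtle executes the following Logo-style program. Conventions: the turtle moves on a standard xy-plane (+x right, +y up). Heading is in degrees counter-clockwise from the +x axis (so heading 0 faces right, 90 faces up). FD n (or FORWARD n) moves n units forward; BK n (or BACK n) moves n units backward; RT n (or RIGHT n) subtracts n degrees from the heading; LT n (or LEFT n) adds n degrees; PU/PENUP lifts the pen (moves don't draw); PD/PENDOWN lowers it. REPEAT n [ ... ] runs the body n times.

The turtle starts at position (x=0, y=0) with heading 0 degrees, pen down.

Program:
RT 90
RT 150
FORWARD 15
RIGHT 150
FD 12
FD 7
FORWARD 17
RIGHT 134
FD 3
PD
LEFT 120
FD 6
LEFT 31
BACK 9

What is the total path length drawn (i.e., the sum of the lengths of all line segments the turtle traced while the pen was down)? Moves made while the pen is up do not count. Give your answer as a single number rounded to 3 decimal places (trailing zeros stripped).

Executing turtle program step by step:
Start: pos=(0,0), heading=0, pen down
RT 90: heading 0 -> 270
RT 150: heading 270 -> 120
FD 15: (0,0) -> (-7.5,12.99) [heading=120, draw]
RT 150: heading 120 -> 330
FD 12: (-7.5,12.99) -> (2.892,6.99) [heading=330, draw]
FD 7: (2.892,6.99) -> (8.954,3.49) [heading=330, draw]
FD 17: (8.954,3.49) -> (23.677,-5.01) [heading=330, draw]
RT 134: heading 330 -> 196
FD 3: (23.677,-5.01) -> (20.793,-5.837) [heading=196, draw]
PD: pen down
LT 120: heading 196 -> 316
FD 6: (20.793,-5.837) -> (25.109,-10.004) [heading=316, draw]
LT 31: heading 316 -> 347
BK 9: (25.109,-10.004) -> (16.34,-7.98) [heading=347, draw]
Final: pos=(16.34,-7.98), heading=347, 7 segment(s) drawn

Segment lengths:
  seg 1: (0,0) -> (-7.5,12.99), length = 15
  seg 2: (-7.5,12.99) -> (2.892,6.99), length = 12
  seg 3: (2.892,6.99) -> (8.954,3.49), length = 7
  seg 4: (8.954,3.49) -> (23.677,-5.01), length = 17
  seg 5: (23.677,-5.01) -> (20.793,-5.837), length = 3
  seg 6: (20.793,-5.837) -> (25.109,-10.004), length = 6
  seg 7: (25.109,-10.004) -> (16.34,-7.98), length = 9
Total = 69

Answer: 69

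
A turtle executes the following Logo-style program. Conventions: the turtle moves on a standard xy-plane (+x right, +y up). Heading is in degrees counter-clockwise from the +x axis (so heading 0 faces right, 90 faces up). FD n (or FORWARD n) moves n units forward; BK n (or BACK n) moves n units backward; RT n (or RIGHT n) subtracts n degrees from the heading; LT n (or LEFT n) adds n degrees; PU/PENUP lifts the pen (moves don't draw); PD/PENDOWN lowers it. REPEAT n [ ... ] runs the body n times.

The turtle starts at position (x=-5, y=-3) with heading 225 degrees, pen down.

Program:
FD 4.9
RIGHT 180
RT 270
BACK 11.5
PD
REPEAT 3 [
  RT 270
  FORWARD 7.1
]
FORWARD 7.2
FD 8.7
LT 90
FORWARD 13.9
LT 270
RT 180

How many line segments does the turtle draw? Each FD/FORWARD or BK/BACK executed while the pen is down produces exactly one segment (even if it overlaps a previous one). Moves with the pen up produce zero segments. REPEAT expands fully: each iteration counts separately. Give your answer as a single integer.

Answer: 8

Derivation:
Executing turtle program step by step:
Start: pos=(-5,-3), heading=225, pen down
FD 4.9: (-5,-3) -> (-8.465,-6.465) [heading=225, draw]
RT 180: heading 225 -> 45
RT 270: heading 45 -> 135
BK 11.5: (-8.465,-6.465) -> (-0.333,-14.597) [heading=135, draw]
PD: pen down
REPEAT 3 [
  -- iteration 1/3 --
  RT 270: heading 135 -> 225
  FD 7.1: (-0.333,-14.597) -> (-5.354,-19.617) [heading=225, draw]
  -- iteration 2/3 --
  RT 270: heading 225 -> 315
  FD 7.1: (-5.354,-19.617) -> (-0.333,-24.637) [heading=315, draw]
  -- iteration 3/3 --
  RT 270: heading 315 -> 45
  FD 7.1: (-0.333,-24.637) -> (4.687,-19.617) [heading=45, draw]
]
FD 7.2: (4.687,-19.617) -> (9.779,-14.526) [heading=45, draw]
FD 8.7: (9.779,-14.526) -> (15.93,-8.374) [heading=45, draw]
LT 90: heading 45 -> 135
FD 13.9: (15.93,-8.374) -> (6.102,1.455) [heading=135, draw]
LT 270: heading 135 -> 45
RT 180: heading 45 -> 225
Final: pos=(6.102,1.455), heading=225, 8 segment(s) drawn
Segments drawn: 8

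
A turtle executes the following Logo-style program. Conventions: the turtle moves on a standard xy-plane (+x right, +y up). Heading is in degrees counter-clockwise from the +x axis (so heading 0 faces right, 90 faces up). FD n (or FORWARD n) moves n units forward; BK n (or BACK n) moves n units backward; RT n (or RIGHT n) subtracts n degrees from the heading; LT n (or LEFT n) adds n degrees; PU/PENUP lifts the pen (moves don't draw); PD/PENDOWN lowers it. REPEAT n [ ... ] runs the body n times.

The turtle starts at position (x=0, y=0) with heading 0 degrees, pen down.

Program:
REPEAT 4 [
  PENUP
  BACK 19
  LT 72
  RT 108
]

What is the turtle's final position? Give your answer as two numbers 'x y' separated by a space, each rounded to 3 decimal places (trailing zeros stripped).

Answer: -34.371 47.308

Derivation:
Executing turtle program step by step:
Start: pos=(0,0), heading=0, pen down
REPEAT 4 [
  -- iteration 1/4 --
  PU: pen up
  BK 19: (0,0) -> (-19,0) [heading=0, move]
  LT 72: heading 0 -> 72
  RT 108: heading 72 -> 324
  -- iteration 2/4 --
  PU: pen up
  BK 19: (-19,0) -> (-34.371,11.168) [heading=324, move]
  LT 72: heading 324 -> 36
  RT 108: heading 36 -> 288
  -- iteration 3/4 --
  PU: pen up
  BK 19: (-34.371,11.168) -> (-40.243,29.238) [heading=288, move]
  LT 72: heading 288 -> 0
  RT 108: heading 0 -> 252
  -- iteration 4/4 --
  PU: pen up
  BK 19: (-40.243,29.238) -> (-34.371,47.308) [heading=252, move]
  LT 72: heading 252 -> 324
  RT 108: heading 324 -> 216
]
Final: pos=(-34.371,47.308), heading=216, 0 segment(s) drawn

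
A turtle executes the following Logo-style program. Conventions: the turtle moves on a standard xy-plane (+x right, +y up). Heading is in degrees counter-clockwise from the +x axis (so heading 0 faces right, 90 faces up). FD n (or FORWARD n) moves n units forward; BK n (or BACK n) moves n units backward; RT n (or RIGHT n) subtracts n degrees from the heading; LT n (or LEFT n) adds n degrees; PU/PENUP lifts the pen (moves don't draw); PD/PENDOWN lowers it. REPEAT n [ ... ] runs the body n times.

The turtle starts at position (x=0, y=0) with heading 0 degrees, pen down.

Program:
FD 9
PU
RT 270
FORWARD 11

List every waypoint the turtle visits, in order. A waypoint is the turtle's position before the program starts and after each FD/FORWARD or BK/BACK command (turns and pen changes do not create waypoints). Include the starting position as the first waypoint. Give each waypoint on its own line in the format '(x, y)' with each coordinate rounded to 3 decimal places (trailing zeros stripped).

Executing turtle program step by step:
Start: pos=(0,0), heading=0, pen down
FD 9: (0,0) -> (9,0) [heading=0, draw]
PU: pen up
RT 270: heading 0 -> 90
FD 11: (9,0) -> (9,11) [heading=90, move]
Final: pos=(9,11), heading=90, 1 segment(s) drawn
Waypoints (3 total):
(0, 0)
(9, 0)
(9, 11)

Answer: (0, 0)
(9, 0)
(9, 11)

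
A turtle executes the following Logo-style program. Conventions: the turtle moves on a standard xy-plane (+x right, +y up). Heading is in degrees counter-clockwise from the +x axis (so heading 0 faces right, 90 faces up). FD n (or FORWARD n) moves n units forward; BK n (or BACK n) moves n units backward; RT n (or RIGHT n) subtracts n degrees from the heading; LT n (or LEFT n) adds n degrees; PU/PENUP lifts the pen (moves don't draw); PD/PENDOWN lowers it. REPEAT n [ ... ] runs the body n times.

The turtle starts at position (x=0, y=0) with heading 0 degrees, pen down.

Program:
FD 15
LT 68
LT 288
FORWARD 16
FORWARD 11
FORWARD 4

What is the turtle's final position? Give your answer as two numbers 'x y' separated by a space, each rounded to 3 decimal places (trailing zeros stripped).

Answer: 45.924 -2.162

Derivation:
Executing turtle program step by step:
Start: pos=(0,0), heading=0, pen down
FD 15: (0,0) -> (15,0) [heading=0, draw]
LT 68: heading 0 -> 68
LT 288: heading 68 -> 356
FD 16: (15,0) -> (30.961,-1.116) [heading=356, draw]
FD 11: (30.961,-1.116) -> (41.934,-1.883) [heading=356, draw]
FD 4: (41.934,-1.883) -> (45.924,-2.162) [heading=356, draw]
Final: pos=(45.924,-2.162), heading=356, 4 segment(s) drawn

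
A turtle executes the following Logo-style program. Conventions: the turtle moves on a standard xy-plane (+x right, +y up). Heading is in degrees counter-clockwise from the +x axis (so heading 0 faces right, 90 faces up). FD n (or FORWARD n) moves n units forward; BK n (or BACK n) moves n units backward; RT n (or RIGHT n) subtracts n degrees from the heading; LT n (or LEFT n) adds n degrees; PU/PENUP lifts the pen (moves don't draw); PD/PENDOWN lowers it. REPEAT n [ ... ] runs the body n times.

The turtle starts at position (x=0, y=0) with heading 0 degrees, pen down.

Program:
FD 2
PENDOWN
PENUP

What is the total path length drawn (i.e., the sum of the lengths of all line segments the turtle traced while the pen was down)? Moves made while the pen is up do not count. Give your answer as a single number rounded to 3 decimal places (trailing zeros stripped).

Answer: 2

Derivation:
Executing turtle program step by step:
Start: pos=(0,0), heading=0, pen down
FD 2: (0,0) -> (2,0) [heading=0, draw]
PD: pen down
PU: pen up
Final: pos=(2,0), heading=0, 1 segment(s) drawn

Segment lengths:
  seg 1: (0,0) -> (2,0), length = 2
Total = 2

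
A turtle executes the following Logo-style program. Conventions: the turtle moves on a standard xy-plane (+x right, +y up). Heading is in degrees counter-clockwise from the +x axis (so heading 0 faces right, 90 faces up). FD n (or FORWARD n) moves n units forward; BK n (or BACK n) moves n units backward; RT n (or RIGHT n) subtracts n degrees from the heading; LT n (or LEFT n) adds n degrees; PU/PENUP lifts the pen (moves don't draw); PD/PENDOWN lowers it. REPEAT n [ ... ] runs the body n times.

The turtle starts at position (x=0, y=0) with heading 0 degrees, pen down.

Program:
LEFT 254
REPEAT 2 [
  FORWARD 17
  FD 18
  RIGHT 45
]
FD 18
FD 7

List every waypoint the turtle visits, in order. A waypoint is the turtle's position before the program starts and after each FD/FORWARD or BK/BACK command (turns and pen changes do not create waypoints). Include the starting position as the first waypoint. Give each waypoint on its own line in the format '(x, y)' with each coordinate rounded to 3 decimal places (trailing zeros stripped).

Executing turtle program step by step:
Start: pos=(0,0), heading=0, pen down
LT 254: heading 0 -> 254
REPEAT 2 [
  -- iteration 1/2 --
  FD 17: (0,0) -> (-4.686,-16.341) [heading=254, draw]
  FD 18: (-4.686,-16.341) -> (-9.647,-33.644) [heading=254, draw]
  RT 45: heading 254 -> 209
  -- iteration 2/2 --
  FD 17: (-9.647,-33.644) -> (-24.516,-41.886) [heading=209, draw]
  FD 18: (-24.516,-41.886) -> (-40.259,-50.612) [heading=209, draw]
  RT 45: heading 209 -> 164
]
FD 18: (-40.259,-50.612) -> (-57.562,-45.651) [heading=164, draw]
FD 7: (-57.562,-45.651) -> (-64.291,-43.722) [heading=164, draw]
Final: pos=(-64.291,-43.722), heading=164, 6 segment(s) drawn
Waypoints (7 total):
(0, 0)
(-4.686, -16.341)
(-9.647, -33.644)
(-24.516, -41.886)
(-40.259, -50.612)
(-57.562, -45.651)
(-64.291, -43.722)

Answer: (0, 0)
(-4.686, -16.341)
(-9.647, -33.644)
(-24.516, -41.886)
(-40.259, -50.612)
(-57.562, -45.651)
(-64.291, -43.722)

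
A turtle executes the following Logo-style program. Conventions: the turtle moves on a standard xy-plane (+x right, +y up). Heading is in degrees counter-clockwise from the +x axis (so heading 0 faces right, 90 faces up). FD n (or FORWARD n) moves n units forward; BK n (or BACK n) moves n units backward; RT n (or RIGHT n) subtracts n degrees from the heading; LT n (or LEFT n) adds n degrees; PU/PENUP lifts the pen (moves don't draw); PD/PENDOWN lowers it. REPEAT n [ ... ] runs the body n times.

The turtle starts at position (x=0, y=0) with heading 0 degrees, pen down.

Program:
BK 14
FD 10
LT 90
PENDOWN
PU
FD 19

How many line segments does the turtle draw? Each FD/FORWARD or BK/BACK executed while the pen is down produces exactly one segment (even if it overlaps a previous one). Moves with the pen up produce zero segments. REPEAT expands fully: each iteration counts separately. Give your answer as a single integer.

Executing turtle program step by step:
Start: pos=(0,0), heading=0, pen down
BK 14: (0,0) -> (-14,0) [heading=0, draw]
FD 10: (-14,0) -> (-4,0) [heading=0, draw]
LT 90: heading 0 -> 90
PD: pen down
PU: pen up
FD 19: (-4,0) -> (-4,19) [heading=90, move]
Final: pos=(-4,19), heading=90, 2 segment(s) drawn
Segments drawn: 2

Answer: 2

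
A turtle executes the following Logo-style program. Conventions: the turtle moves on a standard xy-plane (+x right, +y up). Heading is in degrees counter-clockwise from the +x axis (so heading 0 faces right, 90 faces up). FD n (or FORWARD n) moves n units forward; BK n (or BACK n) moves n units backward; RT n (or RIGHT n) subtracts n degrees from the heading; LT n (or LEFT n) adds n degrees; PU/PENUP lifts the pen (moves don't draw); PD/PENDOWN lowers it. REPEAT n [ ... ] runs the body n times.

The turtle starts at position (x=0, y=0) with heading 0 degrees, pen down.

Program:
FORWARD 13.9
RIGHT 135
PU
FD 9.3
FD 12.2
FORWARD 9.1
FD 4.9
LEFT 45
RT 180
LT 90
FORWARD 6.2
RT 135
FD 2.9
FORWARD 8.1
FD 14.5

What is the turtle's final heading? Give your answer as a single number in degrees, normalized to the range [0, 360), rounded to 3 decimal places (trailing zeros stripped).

Answer: 45

Derivation:
Executing turtle program step by step:
Start: pos=(0,0), heading=0, pen down
FD 13.9: (0,0) -> (13.9,0) [heading=0, draw]
RT 135: heading 0 -> 225
PU: pen up
FD 9.3: (13.9,0) -> (7.324,-6.576) [heading=225, move]
FD 12.2: (7.324,-6.576) -> (-1.303,-15.203) [heading=225, move]
FD 9.1: (-1.303,-15.203) -> (-7.737,-21.637) [heading=225, move]
FD 4.9: (-7.737,-21.637) -> (-11.202,-25.102) [heading=225, move]
LT 45: heading 225 -> 270
RT 180: heading 270 -> 90
LT 90: heading 90 -> 180
FD 6.2: (-11.202,-25.102) -> (-17.402,-25.102) [heading=180, move]
RT 135: heading 180 -> 45
FD 2.9: (-17.402,-25.102) -> (-15.352,-23.052) [heading=45, move]
FD 8.1: (-15.352,-23.052) -> (-9.624,-17.324) [heading=45, move]
FD 14.5: (-9.624,-17.324) -> (0.629,-7.071) [heading=45, move]
Final: pos=(0.629,-7.071), heading=45, 1 segment(s) drawn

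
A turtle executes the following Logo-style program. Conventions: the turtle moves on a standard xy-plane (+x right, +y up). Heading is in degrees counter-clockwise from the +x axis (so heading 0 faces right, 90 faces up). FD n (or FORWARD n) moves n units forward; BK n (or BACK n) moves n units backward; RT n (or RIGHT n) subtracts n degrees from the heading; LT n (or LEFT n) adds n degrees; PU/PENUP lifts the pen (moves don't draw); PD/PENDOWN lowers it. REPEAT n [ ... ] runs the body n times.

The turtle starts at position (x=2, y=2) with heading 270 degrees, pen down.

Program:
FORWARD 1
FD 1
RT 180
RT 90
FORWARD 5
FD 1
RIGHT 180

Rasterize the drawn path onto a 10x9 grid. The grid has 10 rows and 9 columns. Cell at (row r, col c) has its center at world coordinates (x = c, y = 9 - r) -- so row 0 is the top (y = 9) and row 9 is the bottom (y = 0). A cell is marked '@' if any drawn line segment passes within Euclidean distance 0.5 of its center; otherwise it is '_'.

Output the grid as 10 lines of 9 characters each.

Answer: _________
_________
_________
_________
_________
_________
_________
__@______
__@______
__@@@@@@@

Derivation:
Segment 0: (2,2) -> (2,1)
Segment 1: (2,1) -> (2,0)
Segment 2: (2,0) -> (7,0)
Segment 3: (7,0) -> (8,0)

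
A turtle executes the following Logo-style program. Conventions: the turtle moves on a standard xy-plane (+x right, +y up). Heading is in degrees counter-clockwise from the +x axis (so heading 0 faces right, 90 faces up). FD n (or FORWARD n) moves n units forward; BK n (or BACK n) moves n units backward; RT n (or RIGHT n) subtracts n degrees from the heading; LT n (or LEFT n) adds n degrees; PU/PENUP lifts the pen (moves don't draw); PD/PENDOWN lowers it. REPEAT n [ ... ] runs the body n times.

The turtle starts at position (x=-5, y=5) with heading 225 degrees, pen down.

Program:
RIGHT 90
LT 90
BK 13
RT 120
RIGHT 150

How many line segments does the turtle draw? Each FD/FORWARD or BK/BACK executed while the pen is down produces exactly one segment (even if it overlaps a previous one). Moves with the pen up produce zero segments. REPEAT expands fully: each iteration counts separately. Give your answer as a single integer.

Executing turtle program step by step:
Start: pos=(-5,5), heading=225, pen down
RT 90: heading 225 -> 135
LT 90: heading 135 -> 225
BK 13: (-5,5) -> (4.192,14.192) [heading=225, draw]
RT 120: heading 225 -> 105
RT 150: heading 105 -> 315
Final: pos=(4.192,14.192), heading=315, 1 segment(s) drawn
Segments drawn: 1

Answer: 1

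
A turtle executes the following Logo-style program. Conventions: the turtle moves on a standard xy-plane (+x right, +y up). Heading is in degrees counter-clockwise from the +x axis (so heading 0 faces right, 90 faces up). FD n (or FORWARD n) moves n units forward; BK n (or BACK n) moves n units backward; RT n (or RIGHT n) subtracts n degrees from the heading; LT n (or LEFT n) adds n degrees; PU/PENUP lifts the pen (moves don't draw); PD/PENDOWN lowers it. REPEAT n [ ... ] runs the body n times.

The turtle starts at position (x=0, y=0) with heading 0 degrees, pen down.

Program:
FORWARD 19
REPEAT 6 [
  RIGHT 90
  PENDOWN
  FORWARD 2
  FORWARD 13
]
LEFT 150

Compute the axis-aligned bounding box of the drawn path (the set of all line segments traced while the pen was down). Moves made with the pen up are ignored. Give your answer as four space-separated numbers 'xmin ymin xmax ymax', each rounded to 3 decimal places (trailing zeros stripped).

Executing turtle program step by step:
Start: pos=(0,0), heading=0, pen down
FD 19: (0,0) -> (19,0) [heading=0, draw]
REPEAT 6 [
  -- iteration 1/6 --
  RT 90: heading 0 -> 270
  PD: pen down
  FD 2: (19,0) -> (19,-2) [heading=270, draw]
  FD 13: (19,-2) -> (19,-15) [heading=270, draw]
  -- iteration 2/6 --
  RT 90: heading 270 -> 180
  PD: pen down
  FD 2: (19,-15) -> (17,-15) [heading=180, draw]
  FD 13: (17,-15) -> (4,-15) [heading=180, draw]
  -- iteration 3/6 --
  RT 90: heading 180 -> 90
  PD: pen down
  FD 2: (4,-15) -> (4,-13) [heading=90, draw]
  FD 13: (4,-13) -> (4,0) [heading=90, draw]
  -- iteration 4/6 --
  RT 90: heading 90 -> 0
  PD: pen down
  FD 2: (4,0) -> (6,0) [heading=0, draw]
  FD 13: (6,0) -> (19,0) [heading=0, draw]
  -- iteration 5/6 --
  RT 90: heading 0 -> 270
  PD: pen down
  FD 2: (19,0) -> (19,-2) [heading=270, draw]
  FD 13: (19,-2) -> (19,-15) [heading=270, draw]
  -- iteration 6/6 --
  RT 90: heading 270 -> 180
  PD: pen down
  FD 2: (19,-15) -> (17,-15) [heading=180, draw]
  FD 13: (17,-15) -> (4,-15) [heading=180, draw]
]
LT 150: heading 180 -> 330
Final: pos=(4,-15), heading=330, 13 segment(s) drawn

Segment endpoints: x in {0, 4, 4, 4, 6, 17, 19, 19}, y in {-15, -15, -15, -15, -13, -2, -2, 0, 0, 0, 0}
xmin=0, ymin=-15, xmax=19, ymax=0

Answer: 0 -15 19 0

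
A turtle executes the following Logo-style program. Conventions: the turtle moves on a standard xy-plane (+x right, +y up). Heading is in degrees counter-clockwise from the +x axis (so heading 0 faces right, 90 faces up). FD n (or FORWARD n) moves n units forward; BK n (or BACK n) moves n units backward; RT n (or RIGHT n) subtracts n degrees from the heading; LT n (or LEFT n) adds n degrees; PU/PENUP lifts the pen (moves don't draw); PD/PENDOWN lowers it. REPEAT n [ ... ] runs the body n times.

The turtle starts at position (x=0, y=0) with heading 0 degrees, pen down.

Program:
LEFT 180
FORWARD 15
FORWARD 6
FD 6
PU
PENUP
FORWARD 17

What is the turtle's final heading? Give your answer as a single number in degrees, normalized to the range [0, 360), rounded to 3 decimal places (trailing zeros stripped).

Answer: 180

Derivation:
Executing turtle program step by step:
Start: pos=(0,0), heading=0, pen down
LT 180: heading 0 -> 180
FD 15: (0,0) -> (-15,0) [heading=180, draw]
FD 6: (-15,0) -> (-21,0) [heading=180, draw]
FD 6: (-21,0) -> (-27,0) [heading=180, draw]
PU: pen up
PU: pen up
FD 17: (-27,0) -> (-44,0) [heading=180, move]
Final: pos=(-44,0), heading=180, 3 segment(s) drawn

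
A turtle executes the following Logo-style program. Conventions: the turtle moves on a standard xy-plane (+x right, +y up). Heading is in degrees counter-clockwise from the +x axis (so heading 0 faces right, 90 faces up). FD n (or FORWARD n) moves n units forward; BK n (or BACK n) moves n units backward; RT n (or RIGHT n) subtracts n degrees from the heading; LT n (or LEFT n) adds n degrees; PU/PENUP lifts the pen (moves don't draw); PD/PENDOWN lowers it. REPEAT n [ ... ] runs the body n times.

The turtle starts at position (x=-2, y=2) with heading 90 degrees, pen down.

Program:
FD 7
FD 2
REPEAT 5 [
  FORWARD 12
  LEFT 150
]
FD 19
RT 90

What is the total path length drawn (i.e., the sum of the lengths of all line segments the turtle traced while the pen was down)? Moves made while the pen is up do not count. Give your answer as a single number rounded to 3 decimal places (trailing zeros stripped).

Executing turtle program step by step:
Start: pos=(-2,2), heading=90, pen down
FD 7: (-2,2) -> (-2,9) [heading=90, draw]
FD 2: (-2,9) -> (-2,11) [heading=90, draw]
REPEAT 5 [
  -- iteration 1/5 --
  FD 12: (-2,11) -> (-2,23) [heading=90, draw]
  LT 150: heading 90 -> 240
  -- iteration 2/5 --
  FD 12: (-2,23) -> (-8,12.608) [heading=240, draw]
  LT 150: heading 240 -> 30
  -- iteration 3/5 --
  FD 12: (-8,12.608) -> (2.392,18.608) [heading=30, draw]
  LT 150: heading 30 -> 180
  -- iteration 4/5 --
  FD 12: (2.392,18.608) -> (-9.608,18.608) [heading=180, draw]
  LT 150: heading 180 -> 330
  -- iteration 5/5 --
  FD 12: (-9.608,18.608) -> (0.785,12.608) [heading=330, draw]
  LT 150: heading 330 -> 120
]
FD 19: (0.785,12.608) -> (-8.715,29.062) [heading=120, draw]
RT 90: heading 120 -> 30
Final: pos=(-8.715,29.062), heading=30, 8 segment(s) drawn

Segment lengths:
  seg 1: (-2,2) -> (-2,9), length = 7
  seg 2: (-2,9) -> (-2,11), length = 2
  seg 3: (-2,11) -> (-2,23), length = 12
  seg 4: (-2,23) -> (-8,12.608), length = 12
  seg 5: (-8,12.608) -> (2.392,18.608), length = 12
  seg 6: (2.392,18.608) -> (-9.608,18.608), length = 12
  seg 7: (-9.608,18.608) -> (0.785,12.608), length = 12
  seg 8: (0.785,12.608) -> (-8.715,29.062), length = 19
Total = 88

Answer: 88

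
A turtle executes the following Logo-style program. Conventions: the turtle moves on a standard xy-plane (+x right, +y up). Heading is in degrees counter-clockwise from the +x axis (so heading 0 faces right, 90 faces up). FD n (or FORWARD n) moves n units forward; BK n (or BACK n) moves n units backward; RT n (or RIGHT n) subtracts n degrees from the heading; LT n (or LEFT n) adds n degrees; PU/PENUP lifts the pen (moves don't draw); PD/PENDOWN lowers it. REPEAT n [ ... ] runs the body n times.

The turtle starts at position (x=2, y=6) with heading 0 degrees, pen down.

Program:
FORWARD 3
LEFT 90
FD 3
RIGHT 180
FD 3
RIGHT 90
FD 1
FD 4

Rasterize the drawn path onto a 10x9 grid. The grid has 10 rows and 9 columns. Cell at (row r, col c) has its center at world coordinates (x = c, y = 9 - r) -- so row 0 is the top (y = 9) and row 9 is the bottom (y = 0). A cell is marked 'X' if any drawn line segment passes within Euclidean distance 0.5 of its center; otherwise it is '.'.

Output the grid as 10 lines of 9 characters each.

Answer: .....X...
.....X...
.....X...
XXXXXX...
.........
.........
.........
.........
.........
.........

Derivation:
Segment 0: (2,6) -> (5,6)
Segment 1: (5,6) -> (5,9)
Segment 2: (5,9) -> (5,6)
Segment 3: (5,6) -> (4,6)
Segment 4: (4,6) -> (0,6)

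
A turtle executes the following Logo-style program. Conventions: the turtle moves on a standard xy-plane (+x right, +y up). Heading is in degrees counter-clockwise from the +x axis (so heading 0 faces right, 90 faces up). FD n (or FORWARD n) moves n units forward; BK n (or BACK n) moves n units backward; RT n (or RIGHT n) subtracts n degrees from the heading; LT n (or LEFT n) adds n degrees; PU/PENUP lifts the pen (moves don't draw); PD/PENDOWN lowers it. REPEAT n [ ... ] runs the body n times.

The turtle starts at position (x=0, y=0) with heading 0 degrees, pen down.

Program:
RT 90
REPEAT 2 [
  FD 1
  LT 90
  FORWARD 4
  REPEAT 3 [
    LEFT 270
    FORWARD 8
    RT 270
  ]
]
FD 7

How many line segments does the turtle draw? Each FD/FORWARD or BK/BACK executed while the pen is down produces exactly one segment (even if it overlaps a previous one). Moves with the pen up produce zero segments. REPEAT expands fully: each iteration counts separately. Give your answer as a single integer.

Executing turtle program step by step:
Start: pos=(0,0), heading=0, pen down
RT 90: heading 0 -> 270
REPEAT 2 [
  -- iteration 1/2 --
  FD 1: (0,0) -> (0,-1) [heading=270, draw]
  LT 90: heading 270 -> 0
  FD 4: (0,-1) -> (4,-1) [heading=0, draw]
  REPEAT 3 [
    -- iteration 1/3 --
    LT 270: heading 0 -> 270
    FD 8: (4,-1) -> (4,-9) [heading=270, draw]
    RT 270: heading 270 -> 0
    -- iteration 2/3 --
    LT 270: heading 0 -> 270
    FD 8: (4,-9) -> (4,-17) [heading=270, draw]
    RT 270: heading 270 -> 0
    -- iteration 3/3 --
    LT 270: heading 0 -> 270
    FD 8: (4,-17) -> (4,-25) [heading=270, draw]
    RT 270: heading 270 -> 0
  ]
  -- iteration 2/2 --
  FD 1: (4,-25) -> (5,-25) [heading=0, draw]
  LT 90: heading 0 -> 90
  FD 4: (5,-25) -> (5,-21) [heading=90, draw]
  REPEAT 3 [
    -- iteration 1/3 --
    LT 270: heading 90 -> 0
    FD 8: (5,-21) -> (13,-21) [heading=0, draw]
    RT 270: heading 0 -> 90
    -- iteration 2/3 --
    LT 270: heading 90 -> 0
    FD 8: (13,-21) -> (21,-21) [heading=0, draw]
    RT 270: heading 0 -> 90
    -- iteration 3/3 --
    LT 270: heading 90 -> 0
    FD 8: (21,-21) -> (29,-21) [heading=0, draw]
    RT 270: heading 0 -> 90
  ]
]
FD 7: (29,-21) -> (29,-14) [heading=90, draw]
Final: pos=(29,-14), heading=90, 11 segment(s) drawn
Segments drawn: 11

Answer: 11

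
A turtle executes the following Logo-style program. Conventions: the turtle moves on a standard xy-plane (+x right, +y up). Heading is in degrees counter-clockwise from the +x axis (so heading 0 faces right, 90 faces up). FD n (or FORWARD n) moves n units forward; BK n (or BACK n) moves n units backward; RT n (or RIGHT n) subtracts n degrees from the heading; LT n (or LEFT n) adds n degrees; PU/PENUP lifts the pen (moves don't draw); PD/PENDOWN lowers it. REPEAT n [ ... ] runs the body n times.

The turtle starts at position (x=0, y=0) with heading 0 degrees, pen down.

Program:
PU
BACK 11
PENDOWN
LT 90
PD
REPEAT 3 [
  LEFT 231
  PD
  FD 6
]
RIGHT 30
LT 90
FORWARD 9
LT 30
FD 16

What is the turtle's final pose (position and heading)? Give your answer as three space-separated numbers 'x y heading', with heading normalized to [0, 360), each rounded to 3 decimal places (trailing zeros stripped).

Answer: -28.64 15.135 153

Derivation:
Executing turtle program step by step:
Start: pos=(0,0), heading=0, pen down
PU: pen up
BK 11: (0,0) -> (-11,0) [heading=0, move]
PD: pen down
LT 90: heading 0 -> 90
PD: pen down
REPEAT 3 [
  -- iteration 1/3 --
  LT 231: heading 90 -> 321
  PD: pen down
  FD 6: (-11,0) -> (-6.337,-3.776) [heading=321, draw]
  -- iteration 2/3 --
  LT 231: heading 321 -> 192
  PD: pen down
  FD 6: (-6.337,-3.776) -> (-12.206,-5.023) [heading=192, draw]
  -- iteration 3/3 --
  LT 231: heading 192 -> 63
  PD: pen down
  FD 6: (-12.206,-5.023) -> (-9.482,0.323) [heading=63, draw]
]
RT 30: heading 63 -> 33
LT 90: heading 33 -> 123
FD 9: (-9.482,0.323) -> (-14.384,7.871) [heading=123, draw]
LT 30: heading 123 -> 153
FD 16: (-14.384,7.871) -> (-28.64,15.135) [heading=153, draw]
Final: pos=(-28.64,15.135), heading=153, 5 segment(s) drawn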